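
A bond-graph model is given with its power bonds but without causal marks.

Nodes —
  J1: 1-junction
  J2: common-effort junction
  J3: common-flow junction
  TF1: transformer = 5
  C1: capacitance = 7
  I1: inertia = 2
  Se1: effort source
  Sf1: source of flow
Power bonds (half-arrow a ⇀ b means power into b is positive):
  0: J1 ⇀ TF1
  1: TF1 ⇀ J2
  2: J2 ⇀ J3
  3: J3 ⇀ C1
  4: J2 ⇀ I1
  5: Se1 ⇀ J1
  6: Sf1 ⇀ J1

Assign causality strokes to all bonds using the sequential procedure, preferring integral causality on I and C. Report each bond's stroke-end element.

#5 stroke at J1  (Se1 (Se) sets effort on bond)
#6 stroke at Sf1  (Sf1 fixes flow; stroke at Sf1)
#0 stroke at J1  (J1: bond 6 brought flow, rest push out)
#1 stroke at TF1  (TF1 one-in-one-out from 0)
#3 stroke at J3  (C1 outputs effort q/C1)
#2 stroke at J2  (J3: last free bond brings flow in)
#4 stroke at I1  (0-jn J2 has e-setter on 2)

β0 stroke at J1
β1 stroke at TF1
β2 stroke at J2
β3 stroke at J3
β4 stroke at I1
β5 stroke at J1
β6 stroke at Sf1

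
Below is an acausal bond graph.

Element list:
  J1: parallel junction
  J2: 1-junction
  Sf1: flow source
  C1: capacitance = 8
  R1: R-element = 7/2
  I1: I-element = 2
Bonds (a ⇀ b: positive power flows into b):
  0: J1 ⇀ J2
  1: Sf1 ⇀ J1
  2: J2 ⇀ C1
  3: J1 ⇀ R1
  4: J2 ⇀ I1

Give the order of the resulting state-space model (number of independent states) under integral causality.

2  (C1, I1 all integral)

β1 |Sf1  (source Sf1 imposes f)
β2 |J2  (prefer integral on C1)
β4 |I1  (I1: I, integral causality)
β0 |J2  (1-jn J2 has f-setter on 4)
β3 |J1  (J1: last free bond brings effort in)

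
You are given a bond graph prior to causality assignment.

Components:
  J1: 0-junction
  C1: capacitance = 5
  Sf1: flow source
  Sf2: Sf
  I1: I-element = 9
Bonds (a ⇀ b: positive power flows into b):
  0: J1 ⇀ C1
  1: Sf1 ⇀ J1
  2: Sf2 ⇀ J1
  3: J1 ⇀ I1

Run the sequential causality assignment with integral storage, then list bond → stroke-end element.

β1 |Sf1  (Sf1 (Sf) sets flow on bond)
β2 |Sf2  (Sf2 fixes flow; stroke at Sf2)
β0 |J1  (C1 outputs effort q/C1)
β3 |I1  (J1 effort already set via bond 0)

β0 →J1
β1 →Sf1
β2 →Sf2
β3 →I1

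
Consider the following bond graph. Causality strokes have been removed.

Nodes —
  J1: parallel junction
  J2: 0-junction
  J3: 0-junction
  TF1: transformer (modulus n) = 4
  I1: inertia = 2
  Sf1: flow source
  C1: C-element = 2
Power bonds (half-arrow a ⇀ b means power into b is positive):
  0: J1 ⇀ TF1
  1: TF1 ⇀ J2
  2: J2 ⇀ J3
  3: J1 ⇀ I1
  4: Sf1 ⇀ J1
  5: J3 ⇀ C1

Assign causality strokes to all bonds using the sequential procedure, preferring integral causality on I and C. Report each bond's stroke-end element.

#4 →Sf1  (Sf1 (Sf) sets flow on bond)
#3 →I1  (I1: I, integral causality)
#0 →J1  (closing 0-jn rule on J1)
#1 →TF1  (TF1: transformer flips bond 0)
#2 →J2  (J2 needs exactly one e-in)
#5 →J3  (J3 needs exactly one e-in)

bond 0 →J1
bond 1 →TF1
bond 2 →J2
bond 3 →I1
bond 4 →Sf1
bond 5 →J3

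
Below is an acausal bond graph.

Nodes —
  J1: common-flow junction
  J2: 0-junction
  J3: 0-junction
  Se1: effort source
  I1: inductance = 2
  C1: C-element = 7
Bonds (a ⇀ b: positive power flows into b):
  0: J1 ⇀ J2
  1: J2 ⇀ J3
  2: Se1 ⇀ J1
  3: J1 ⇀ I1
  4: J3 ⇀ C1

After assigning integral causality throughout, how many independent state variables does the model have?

b2 →J1  (source Se1 imposes e)
b3 →I1  (prefer integral on I1)
b0 →J1  (J1: bond 3 brought flow, rest push out)
b1 →J2  (J2 needs exactly one e-in)
b4 →J3  (only one effort-in slot at J3)

2  (C1, I1 all integral)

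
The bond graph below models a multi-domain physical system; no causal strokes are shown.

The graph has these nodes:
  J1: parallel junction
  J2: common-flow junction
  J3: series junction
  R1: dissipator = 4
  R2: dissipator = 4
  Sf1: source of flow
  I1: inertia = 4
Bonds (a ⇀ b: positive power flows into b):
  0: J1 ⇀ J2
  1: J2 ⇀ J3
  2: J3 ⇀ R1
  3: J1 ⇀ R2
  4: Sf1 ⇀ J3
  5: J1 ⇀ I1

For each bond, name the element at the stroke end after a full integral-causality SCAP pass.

β4 →Sf1  (Sf1 fixes flow; stroke at Sf1)
β1 →J3  (J3 flow already set via bond 4)
β2 →J3  (J3: bond 4 brought flow, rest push out)
β0 →J2  (common-f at J2 fixed by 1)
β5 →I1  (prefer integral on I1)
β3 →J1  (J1 needs exactly one e-in)

b0 stroke at J2
b1 stroke at J3
b2 stroke at J3
b3 stroke at J1
b4 stroke at Sf1
b5 stroke at I1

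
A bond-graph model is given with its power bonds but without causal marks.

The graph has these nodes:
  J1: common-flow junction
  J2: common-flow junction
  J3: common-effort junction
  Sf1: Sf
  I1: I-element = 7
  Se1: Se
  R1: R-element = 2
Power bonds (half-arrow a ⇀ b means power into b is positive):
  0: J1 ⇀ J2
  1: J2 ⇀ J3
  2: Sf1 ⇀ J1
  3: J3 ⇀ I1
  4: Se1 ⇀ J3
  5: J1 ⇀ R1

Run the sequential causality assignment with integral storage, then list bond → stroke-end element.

bond 2 |Sf1  (Sf1 (Sf) sets flow on bond)
bond 4 |J3  (Se1: effort source, stroke at far end)
bond 0 |J1  (common-f at J1 fixed by 2)
bond 5 |J1  (J1: bond 2 brought flow, rest push out)
bond 1 |J2  (J2: bond 0 brought flow, rest push out)
bond 3 |I1  (J3 effort already set via bond 4)

bond 0 stroke→J1
bond 1 stroke→J2
bond 2 stroke→Sf1
bond 3 stroke→I1
bond 4 stroke→J3
bond 5 stroke→J1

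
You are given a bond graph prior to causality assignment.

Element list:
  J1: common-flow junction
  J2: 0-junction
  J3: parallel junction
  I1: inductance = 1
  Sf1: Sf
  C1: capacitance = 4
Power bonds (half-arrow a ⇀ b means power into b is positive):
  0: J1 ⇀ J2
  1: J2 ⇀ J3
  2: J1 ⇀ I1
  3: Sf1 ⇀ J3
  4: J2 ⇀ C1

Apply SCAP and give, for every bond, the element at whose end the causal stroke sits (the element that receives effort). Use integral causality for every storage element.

β3 stroke at Sf1  (Sf1 (Sf) sets flow on bond)
β1 stroke at J3  (closing 0-jn rule on J3)
β2 stroke at I1  (I1 outputs flow p/I1)
β0 stroke at J1  (J1 flow already set via bond 2)
β4 stroke at J2  (J2 needs exactly one e-in)

b0 →J1
b1 →J3
b2 →I1
b3 →Sf1
b4 →J2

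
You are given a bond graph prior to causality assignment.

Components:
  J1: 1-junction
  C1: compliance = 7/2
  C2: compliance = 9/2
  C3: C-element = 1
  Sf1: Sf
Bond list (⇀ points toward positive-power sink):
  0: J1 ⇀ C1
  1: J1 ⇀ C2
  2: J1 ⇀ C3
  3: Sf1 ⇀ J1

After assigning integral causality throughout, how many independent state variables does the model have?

3  (C1, C2, C3 all integral)

#3 stroke→Sf1  (Sf1 fixes flow; stroke at Sf1)
#0 stroke→J1  (1-jn J1 has f-setter on 3)
#1 stroke→J1  (common-f at J1 fixed by 3)
#2 stroke→J1  (J1 flow already set via bond 3)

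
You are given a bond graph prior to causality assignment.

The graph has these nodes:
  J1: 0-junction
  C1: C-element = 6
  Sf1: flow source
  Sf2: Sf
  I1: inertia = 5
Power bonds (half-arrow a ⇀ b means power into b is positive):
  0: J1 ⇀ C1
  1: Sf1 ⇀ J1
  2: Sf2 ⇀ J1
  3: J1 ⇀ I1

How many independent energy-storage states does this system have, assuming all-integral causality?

β1 |Sf1  (Sf1: flow source, stroke at near end)
β2 |Sf2  (Sf2 fixes flow; stroke at Sf2)
β0 |J1  (C1 outputs effort q/C1)
β3 |I1  (common-e at J1 fixed by 0)

2  (C1, I1 all integral)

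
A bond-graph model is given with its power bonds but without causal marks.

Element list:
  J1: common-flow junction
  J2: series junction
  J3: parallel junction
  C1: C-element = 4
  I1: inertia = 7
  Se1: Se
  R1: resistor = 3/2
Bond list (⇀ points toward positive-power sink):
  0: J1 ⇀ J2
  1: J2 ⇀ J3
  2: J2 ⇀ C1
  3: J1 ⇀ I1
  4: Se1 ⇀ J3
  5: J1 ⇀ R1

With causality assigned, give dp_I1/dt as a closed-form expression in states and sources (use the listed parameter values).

dp_I1/dt = -E_Se1 - 3*p_I1/14 - q_C1/4

bond 4 |J3  (source Se1 imposes e)
bond 1 |J2  (common-e at J3 fixed by 4)
bond 2 |J2  (C1 outputs effort q/C1)
bond 0 |J1  (only one flow-in slot at J2)
bond 3 |I1  (I1 outputs flow p/I1)
bond 5 |J1  (J1: bond 3 brought flow, rest push out)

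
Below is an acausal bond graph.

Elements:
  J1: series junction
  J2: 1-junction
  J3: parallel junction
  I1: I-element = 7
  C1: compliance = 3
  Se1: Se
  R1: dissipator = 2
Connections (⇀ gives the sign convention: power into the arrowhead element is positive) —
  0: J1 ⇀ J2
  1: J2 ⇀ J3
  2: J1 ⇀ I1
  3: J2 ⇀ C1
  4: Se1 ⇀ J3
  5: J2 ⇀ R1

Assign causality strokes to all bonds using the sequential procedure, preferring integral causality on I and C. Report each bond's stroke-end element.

β0 →J1
β1 →J2
β2 →I1
β3 →J2
β4 →J3
β5 →J2

b4 stroke→J3  (source Se1 imposes e)
b1 stroke→J2  (0-jn J3 has e-setter on 4)
b2 stroke→I1  (I1 integral (f out))
b0 stroke→J1  (common-f at J1 fixed by 2)
b3 stroke→J2  (1-jn J2 has f-setter on 0)
b5 stroke→J2  (common-f at J2 fixed by 0)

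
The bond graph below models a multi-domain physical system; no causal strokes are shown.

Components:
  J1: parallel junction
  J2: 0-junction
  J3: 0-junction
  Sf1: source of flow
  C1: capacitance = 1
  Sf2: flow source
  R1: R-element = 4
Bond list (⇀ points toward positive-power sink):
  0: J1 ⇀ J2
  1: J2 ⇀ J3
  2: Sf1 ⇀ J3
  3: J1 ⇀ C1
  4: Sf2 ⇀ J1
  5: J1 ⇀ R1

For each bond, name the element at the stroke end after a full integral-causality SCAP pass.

b0 stroke at J2
b1 stroke at J3
b2 stroke at Sf1
b3 stroke at J1
b4 stroke at Sf2
b5 stroke at R1

#2 stroke at Sf1  (Sf1 (Sf) sets flow on bond)
#4 stroke at Sf2  (Sf2 (Sf) sets flow on bond)
#1 stroke at J3  (closing 0-jn rule on J3)
#0 stroke at J2  (only one effort-in slot at J2)
#3 stroke at J1  (prefer integral on C1)
#5 stroke at R1  (J1: bond 3 brought effort, rest push out)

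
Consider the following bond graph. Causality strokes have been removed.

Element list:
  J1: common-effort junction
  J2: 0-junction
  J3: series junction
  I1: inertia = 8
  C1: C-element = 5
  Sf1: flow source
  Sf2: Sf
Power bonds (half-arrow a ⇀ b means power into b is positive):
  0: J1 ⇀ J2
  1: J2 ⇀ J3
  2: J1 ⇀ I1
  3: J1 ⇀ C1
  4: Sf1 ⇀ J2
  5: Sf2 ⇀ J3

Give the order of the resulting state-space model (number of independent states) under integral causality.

bond 4 |Sf1  (Sf1: flow source, stroke at near end)
bond 5 |Sf2  (Sf2 fixes flow; stroke at Sf2)
bond 1 |J3  (J3: bond 5 brought flow, rest push out)
bond 0 |J2  (only one effort-in slot at J2)
bond 2 |I1  (I1 integral (f out))
bond 3 |J1  (closing 0-jn rule on J1)

2  (C1, I1 all integral)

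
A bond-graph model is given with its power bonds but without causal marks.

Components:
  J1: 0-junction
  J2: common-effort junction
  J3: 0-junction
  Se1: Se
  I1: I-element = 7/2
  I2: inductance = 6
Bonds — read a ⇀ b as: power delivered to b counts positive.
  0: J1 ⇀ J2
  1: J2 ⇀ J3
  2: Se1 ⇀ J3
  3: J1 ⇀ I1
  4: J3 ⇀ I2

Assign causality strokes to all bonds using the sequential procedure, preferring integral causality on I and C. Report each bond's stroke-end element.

#0 →J1
#1 →J2
#2 →J3
#3 →I1
#4 →I2

b2 stroke→J3  (source Se1 imposes e)
b1 stroke→J2  (J3: bond 2 brought effort, rest push out)
b4 stroke→I2  (J3 effort already set via bond 2)
b0 stroke→J1  (common-e at J2 fixed by 1)
b3 stroke→I1  (common-e at J1 fixed by 0)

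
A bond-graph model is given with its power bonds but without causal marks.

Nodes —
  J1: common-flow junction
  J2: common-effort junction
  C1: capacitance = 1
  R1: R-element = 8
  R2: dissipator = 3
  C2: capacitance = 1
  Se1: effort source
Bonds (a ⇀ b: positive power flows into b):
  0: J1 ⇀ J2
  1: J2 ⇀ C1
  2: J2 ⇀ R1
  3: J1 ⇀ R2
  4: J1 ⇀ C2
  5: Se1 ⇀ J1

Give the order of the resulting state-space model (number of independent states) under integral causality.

bond 5 →J1  (Se1: effort source, stroke at far end)
bond 1 →J2  (C1: C, integral causality)
bond 0 →J1  (0-jn J2 has e-setter on 1)
bond 2 →R1  (J2: bond 1 brought effort, rest push out)
bond 4 →J1  (prefer integral on C2)
bond 3 →R2  (J1 needs exactly one f-in)

2  (C1, C2 all integral)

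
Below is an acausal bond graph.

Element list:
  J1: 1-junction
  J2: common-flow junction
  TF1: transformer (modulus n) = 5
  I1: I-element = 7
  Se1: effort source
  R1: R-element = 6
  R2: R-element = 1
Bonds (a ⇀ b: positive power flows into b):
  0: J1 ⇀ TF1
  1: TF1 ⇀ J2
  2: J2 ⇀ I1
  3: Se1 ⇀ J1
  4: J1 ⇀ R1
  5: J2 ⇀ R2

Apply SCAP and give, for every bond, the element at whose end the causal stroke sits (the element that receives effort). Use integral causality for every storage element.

bond 3 →J1  (Se1 (Se) sets effort on bond)
bond 2 →I1  (I1: I, integral causality)
bond 1 →J2  (common-f at J2 fixed by 2)
bond 5 →J2  (J2 flow already set via bond 2)
bond 0 →TF1  (through TF1, causality passes straight; one stroke at TF1)
bond 4 →J1  (1-jn J1 has f-setter on 0)

#0 →TF1
#1 →J2
#2 →I1
#3 →J1
#4 →J1
#5 →J2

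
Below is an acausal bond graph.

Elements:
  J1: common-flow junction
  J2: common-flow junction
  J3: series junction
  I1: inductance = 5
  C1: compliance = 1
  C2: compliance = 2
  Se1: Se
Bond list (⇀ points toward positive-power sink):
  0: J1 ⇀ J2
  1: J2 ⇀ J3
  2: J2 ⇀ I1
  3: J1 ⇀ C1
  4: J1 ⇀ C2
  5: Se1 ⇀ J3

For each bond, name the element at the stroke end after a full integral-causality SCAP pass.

β0 stroke at J2
β1 stroke at J2
β2 stroke at I1
β3 stroke at J1
β4 stroke at J1
β5 stroke at J3

b5 stroke at J3  (source Se1 imposes e)
b1 stroke at J2  (J3 needs exactly one f-in)
b2 stroke at I1  (prefer integral on I1)
b0 stroke at J2  (J2 flow already set via bond 2)
b3 stroke at J1  (J1 flow already set via bond 0)
b4 stroke at J1  (common-f at J1 fixed by 0)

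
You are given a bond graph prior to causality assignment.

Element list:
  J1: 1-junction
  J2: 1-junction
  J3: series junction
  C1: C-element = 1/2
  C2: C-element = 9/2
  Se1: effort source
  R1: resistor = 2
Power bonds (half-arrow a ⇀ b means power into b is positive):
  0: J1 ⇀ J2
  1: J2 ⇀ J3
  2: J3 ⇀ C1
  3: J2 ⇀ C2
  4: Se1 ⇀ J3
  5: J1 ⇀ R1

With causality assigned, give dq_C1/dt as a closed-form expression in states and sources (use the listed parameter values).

#4 stroke at J3  (Se1 (Se) sets effort on bond)
#2 stroke at J3  (C1 outputs effort q/C1)
#1 stroke at J2  (J3: last free bond brings flow in)
#3 stroke at J2  (C2: C, integral causality)
#0 stroke at J1  (only one flow-in slot at J2)
#5 stroke at R1  (J1: last free bond brings flow in)

dq_C1/dt = E_Se1/2 - q_C1 - q_C2/9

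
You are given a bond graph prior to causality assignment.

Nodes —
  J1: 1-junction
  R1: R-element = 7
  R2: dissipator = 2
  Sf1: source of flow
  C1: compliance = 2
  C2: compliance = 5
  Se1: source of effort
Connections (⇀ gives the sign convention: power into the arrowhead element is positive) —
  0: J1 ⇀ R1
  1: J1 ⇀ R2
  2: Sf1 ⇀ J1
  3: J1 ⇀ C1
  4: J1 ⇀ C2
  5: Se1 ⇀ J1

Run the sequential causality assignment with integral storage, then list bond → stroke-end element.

β0 |J1
β1 |J1
β2 |Sf1
β3 |J1
β4 |J1
β5 |J1

b2 stroke→Sf1  (Sf1 (Sf) sets flow on bond)
b5 stroke→J1  (Se1 fixes effort; stroke away)
b0 stroke→J1  (J1: bond 2 brought flow, rest push out)
b1 stroke→J1  (common-f at J1 fixed by 2)
b3 stroke→J1  (J1: bond 2 brought flow, rest push out)
b4 stroke→J1  (1-jn J1 has f-setter on 2)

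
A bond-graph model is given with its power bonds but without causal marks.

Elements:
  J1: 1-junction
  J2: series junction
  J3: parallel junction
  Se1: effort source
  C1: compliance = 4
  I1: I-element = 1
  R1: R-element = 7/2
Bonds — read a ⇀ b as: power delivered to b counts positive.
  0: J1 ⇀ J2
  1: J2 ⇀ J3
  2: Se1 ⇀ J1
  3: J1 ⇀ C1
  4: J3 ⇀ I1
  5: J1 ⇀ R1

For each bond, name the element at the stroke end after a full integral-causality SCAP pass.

#0 stroke at J2
#1 stroke at J3
#2 stroke at J1
#3 stroke at J1
#4 stroke at I1
#5 stroke at J1

#2 stroke at J1  (Se1 fixes effort; stroke away)
#3 stroke at J1  (C1 integral (e out))
#4 stroke at I1  (prefer integral on I1)
#1 stroke at J3  (J3 needs exactly one e-in)
#0 stroke at J2  (J2: bond 1 brought flow, rest push out)
#5 stroke at J1  (J1: bond 0 brought flow, rest push out)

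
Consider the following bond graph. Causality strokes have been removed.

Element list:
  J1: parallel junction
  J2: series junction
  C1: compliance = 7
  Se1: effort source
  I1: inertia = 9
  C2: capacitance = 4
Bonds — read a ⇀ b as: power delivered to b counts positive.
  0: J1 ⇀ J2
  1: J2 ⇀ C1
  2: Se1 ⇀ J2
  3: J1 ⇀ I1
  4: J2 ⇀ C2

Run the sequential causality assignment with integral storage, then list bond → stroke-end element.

b2 stroke at J2  (Se1 fixes effort; stroke away)
b1 stroke at J2  (C1 integral (e out))
b3 stroke at I1  (I1 outputs flow p/I1)
b0 stroke at J1  (closing 0-jn rule on J1)
b4 stroke at J2  (1-jn J2 has f-setter on 0)

β0 stroke→J1
β1 stroke→J2
β2 stroke→J2
β3 stroke→I1
β4 stroke→J2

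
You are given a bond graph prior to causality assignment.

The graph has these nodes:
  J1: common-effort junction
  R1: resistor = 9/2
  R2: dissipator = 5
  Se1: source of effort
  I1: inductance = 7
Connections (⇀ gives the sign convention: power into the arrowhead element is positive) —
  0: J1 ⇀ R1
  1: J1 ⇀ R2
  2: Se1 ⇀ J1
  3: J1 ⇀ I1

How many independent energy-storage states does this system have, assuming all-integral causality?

1  (I1 all integral)

β2 stroke at J1  (Se1: effort source, stroke at far end)
β0 stroke at R1  (J1: bond 2 brought effort, rest push out)
β1 stroke at R2  (J1: bond 2 brought effort, rest push out)
β3 stroke at I1  (common-e at J1 fixed by 2)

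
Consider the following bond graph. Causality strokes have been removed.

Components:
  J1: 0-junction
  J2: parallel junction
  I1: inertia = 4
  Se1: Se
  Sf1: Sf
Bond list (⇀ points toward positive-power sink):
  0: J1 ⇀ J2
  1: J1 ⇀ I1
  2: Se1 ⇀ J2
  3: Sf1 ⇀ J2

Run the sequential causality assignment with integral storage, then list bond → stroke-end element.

bond 2 stroke at J2  (source Se1 imposes e)
bond 3 stroke at Sf1  (source Sf1 imposes f)
bond 0 stroke at J1  (J2: bond 2 brought effort, rest push out)
bond 1 stroke at I1  (J1: bond 0 brought effort, rest push out)

b0 stroke at J1
b1 stroke at I1
b2 stroke at J2
b3 stroke at Sf1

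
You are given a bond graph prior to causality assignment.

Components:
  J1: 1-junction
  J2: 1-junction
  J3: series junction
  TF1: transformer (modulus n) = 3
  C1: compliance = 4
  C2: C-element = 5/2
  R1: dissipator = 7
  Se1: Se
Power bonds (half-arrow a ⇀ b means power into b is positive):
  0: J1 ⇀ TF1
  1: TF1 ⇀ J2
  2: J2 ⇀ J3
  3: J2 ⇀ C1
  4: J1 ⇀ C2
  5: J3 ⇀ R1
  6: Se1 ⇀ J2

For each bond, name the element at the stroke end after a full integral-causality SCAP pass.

#6 stroke→J2  (Se1 fixes effort; stroke away)
#3 stroke→J2  (prefer integral on C1)
#4 stroke→J1  (prefer integral on C2)
#0 stroke→TF1  (J1: last free bond brings flow in)
#1 stroke→J2  (TF1: transformer flips bond 0)
#2 stroke→J3  (closing 1-jn rule on J2)
#5 stroke→R1  (only one flow-in slot at J3)

#0 stroke→TF1
#1 stroke→J2
#2 stroke→J3
#3 stroke→J2
#4 stroke→J1
#5 stroke→R1
#6 stroke→J2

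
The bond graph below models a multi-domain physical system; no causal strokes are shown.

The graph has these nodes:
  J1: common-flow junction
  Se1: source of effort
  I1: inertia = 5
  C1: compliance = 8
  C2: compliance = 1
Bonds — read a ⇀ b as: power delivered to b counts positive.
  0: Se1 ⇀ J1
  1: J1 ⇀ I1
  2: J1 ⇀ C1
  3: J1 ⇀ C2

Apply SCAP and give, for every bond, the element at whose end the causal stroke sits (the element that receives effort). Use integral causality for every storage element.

#0 →J1  (source Se1 imposes e)
#1 →I1  (I1: I, integral causality)
#2 →J1  (common-f at J1 fixed by 1)
#3 →J1  (J1: bond 1 brought flow, rest push out)

b0 stroke at J1
b1 stroke at I1
b2 stroke at J1
b3 stroke at J1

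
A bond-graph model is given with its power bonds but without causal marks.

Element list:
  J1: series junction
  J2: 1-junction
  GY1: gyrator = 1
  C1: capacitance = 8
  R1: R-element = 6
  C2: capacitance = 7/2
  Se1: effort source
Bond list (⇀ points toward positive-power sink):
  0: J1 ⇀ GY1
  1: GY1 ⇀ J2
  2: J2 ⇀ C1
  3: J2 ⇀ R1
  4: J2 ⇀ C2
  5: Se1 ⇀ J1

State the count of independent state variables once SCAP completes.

2  (C1, C2 all integral)

bond 5 |J1  (Se1: effort source, stroke at far end)
bond 0 |GY1  (closing 1-jn rule on J1)
bond 1 |GY1  (GY1 both-in/both-out from 0)
bond 2 |J2  (J2 flow already set via bond 1)
bond 3 |J2  (J2: bond 1 brought flow, rest push out)
bond 4 |J2  (1-jn J2 has f-setter on 1)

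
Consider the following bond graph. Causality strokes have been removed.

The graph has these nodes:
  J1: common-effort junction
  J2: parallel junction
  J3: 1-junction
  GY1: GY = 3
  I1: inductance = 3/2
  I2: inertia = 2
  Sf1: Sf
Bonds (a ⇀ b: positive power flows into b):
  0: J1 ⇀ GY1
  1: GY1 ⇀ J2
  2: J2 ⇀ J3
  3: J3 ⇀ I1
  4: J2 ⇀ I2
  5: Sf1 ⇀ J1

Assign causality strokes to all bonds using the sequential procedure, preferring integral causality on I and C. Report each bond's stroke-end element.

b0 stroke at J1
b1 stroke at J2
b2 stroke at J3
b3 stroke at I1
b4 stroke at I2
b5 stroke at Sf1

#5 stroke→Sf1  (Sf1 fixes flow; stroke at Sf1)
#0 stroke→J1  (closing 0-jn rule on J1)
#1 stroke→J2  (GY GY1: same side as bond 0)
#2 stroke→J3  (common-e at J2 fixed by 1)
#4 stroke→I2  (J2 effort already set via bond 1)
#3 stroke→I1  (J3: last free bond brings flow in)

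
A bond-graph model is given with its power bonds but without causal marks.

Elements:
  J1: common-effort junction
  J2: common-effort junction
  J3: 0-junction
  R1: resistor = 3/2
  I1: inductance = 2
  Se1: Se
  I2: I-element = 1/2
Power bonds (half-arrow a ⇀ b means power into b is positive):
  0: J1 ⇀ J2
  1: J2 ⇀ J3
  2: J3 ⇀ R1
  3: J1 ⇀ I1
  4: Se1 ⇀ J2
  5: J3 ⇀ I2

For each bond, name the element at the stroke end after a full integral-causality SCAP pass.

#4 stroke at J2  (Se1: effort source, stroke at far end)
#0 stroke at J1  (J2 effort already set via bond 4)
#1 stroke at J3  (J2: bond 4 brought effort, rest push out)
#2 stroke at R1  (0-jn J3 has e-setter on 1)
#5 stroke at I2  (common-e at J3 fixed by 1)
#3 stroke at I1  (J1 effort already set via bond 0)

β0 stroke at J1
β1 stroke at J3
β2 stroke at R1
β3 stroke at I1
β4 stroke at J2
β5 stroke at I2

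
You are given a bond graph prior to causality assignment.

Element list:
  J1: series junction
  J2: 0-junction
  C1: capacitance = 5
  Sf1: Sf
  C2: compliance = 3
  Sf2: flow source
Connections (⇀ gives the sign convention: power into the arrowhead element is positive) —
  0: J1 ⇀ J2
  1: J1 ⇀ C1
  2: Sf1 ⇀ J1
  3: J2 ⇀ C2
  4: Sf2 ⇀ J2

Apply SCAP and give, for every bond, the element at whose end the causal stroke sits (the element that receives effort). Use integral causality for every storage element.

β0 stroke at J1
β1 stroke at J1
β2 stroke at Sf1
β3 stroke at J2
β4 stroke at Sf2

β2 stroke→Sf1  (Sf1 fixes flow; stroke at Sf1)
β4 stroke→Sf2  (source Sf2 imposes f)
β0 stroke→J1  (J1: bond 2 brought flow, rest push out)
β1 stroke→J1  (common-f at J1 fixed by 2)
β3 stroke→J2  (only one effort-in slot at J2)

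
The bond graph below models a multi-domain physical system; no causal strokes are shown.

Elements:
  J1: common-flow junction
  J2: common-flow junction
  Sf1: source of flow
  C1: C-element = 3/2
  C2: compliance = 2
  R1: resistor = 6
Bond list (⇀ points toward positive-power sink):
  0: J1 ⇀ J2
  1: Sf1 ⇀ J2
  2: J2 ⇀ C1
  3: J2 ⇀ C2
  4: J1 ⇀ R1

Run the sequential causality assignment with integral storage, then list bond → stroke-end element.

bond 1 →Sf1  (Sf1 fixes flow; stroke at Sf1)
bond 0 →J2  (common-f at J2 fixed by 1)
bond 2 →J2  (1-jn J2 has f-setter on 1)
bond 3 →J2  (1-jn J2 has f-setter on 1)
bond 4 →J1  (J1 flow already set via bond 0)

bond 0 |J2
bond 1 |Sf1
bond 2 |J2
bond 3 |J2
bond 4 |J1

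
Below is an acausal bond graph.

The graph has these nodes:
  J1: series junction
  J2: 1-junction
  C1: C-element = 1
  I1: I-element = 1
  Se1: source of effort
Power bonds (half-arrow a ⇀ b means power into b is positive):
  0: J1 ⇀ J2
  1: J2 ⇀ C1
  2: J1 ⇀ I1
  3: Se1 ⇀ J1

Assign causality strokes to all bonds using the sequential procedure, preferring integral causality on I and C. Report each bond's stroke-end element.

b0 stroke→J1
b1 stroke→J2
b2 stroke→I1
b3 stroke→J1

b3 |J1  (Se1 (Se) sets effort on bond)
b1 |J2  (C1: C, integral causality)
b0 |J1  (J2: last free bond brings flow in)
b2 |I1  (J1: last free bond brings flow in)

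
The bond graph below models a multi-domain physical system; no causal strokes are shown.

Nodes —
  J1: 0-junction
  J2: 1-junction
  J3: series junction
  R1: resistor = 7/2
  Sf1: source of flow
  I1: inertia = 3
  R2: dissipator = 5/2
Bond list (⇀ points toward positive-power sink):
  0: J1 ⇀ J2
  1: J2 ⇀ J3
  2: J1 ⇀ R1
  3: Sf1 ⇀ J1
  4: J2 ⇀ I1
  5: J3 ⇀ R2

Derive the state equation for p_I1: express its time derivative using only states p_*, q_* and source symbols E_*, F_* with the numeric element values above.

dp_I1/dt = 7*F_Sf1/2 - 2*p_I1

#3 stroke at Sf1  (Sf1: flow source, stroke at near end)
#4 stroke at I1  (I1 integral (f out))
#0 stroke at J2  (J2 flow already set via bond 4)
#1 stroke at J2  (1-jn J2 has f-setter on 4)
#5 stroke at J3  (common-f at J3 fixed by 1)
#2 stroke at J1  (J1: last free bond brings effort in)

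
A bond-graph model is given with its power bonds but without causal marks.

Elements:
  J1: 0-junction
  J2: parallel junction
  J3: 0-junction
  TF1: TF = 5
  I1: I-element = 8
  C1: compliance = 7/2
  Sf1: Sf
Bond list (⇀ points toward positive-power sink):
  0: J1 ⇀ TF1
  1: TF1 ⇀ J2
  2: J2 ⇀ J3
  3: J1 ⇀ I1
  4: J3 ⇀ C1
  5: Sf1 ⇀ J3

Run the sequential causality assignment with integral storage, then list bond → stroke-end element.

β5 stroke→Sf1  (Sf1 (Sf) sets flow on bond)
β3 stroke→I1  (I1 outputs flow p/I1)
β0 stroke→J1  (only one effort-in slot at J1)
β1 stroke→TF1  (TF TF1: opposite of bond 0)
β2 stroke→J2  (closing 0-jn rule on J2)
β4 stroke→J3  (J3: last free bond brings effort in)

bond 0 →J1
bond 1 →TF1
bond 2 →J2
bond 3 →I1
bond 4 →J3
bond 5 →Sf1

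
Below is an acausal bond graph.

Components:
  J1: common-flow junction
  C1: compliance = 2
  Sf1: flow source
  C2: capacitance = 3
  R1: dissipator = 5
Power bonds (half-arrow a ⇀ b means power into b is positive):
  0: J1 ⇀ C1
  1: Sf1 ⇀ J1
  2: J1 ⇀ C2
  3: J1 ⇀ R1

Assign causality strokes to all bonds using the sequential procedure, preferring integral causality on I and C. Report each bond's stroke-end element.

bond 1 stroke at Sf1  (Sf1: flow source, stroke at near end)
bond 0 stroke at J1  (1-jn J1 has f-setter on 1)
bond 2 stroke at J1  (1-jn J1 has f-setter on 1)
bond 3 stroke at J1  (1-jn J1 has f-setter on 1)

bond 0 |J1
bond 1 |Sf1
bond 2 |J1
bond 3 |J1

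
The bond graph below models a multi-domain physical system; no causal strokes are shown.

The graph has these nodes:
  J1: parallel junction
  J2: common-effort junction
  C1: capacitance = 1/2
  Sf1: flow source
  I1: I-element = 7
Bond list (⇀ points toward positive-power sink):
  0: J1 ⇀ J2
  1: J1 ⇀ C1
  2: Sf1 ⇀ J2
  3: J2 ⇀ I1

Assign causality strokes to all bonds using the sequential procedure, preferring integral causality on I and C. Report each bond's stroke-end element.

b2 |Sf1  (source Sf1 imposes f)
b1 |J1  (prefer integral on C1)
b0 |J2  (J1 effort already set via bond 1)
b3 |I1  (common-e at J2 fixed by 0)

bond 0 |J2
bond 1 |J1
bond 2 |Sf1
bond 3 |I1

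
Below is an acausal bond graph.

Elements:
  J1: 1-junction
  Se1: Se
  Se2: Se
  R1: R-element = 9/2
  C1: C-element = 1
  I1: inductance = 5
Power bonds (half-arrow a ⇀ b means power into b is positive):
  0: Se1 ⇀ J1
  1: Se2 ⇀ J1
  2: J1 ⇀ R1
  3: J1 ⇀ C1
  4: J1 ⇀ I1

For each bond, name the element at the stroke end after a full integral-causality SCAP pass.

bond 0 stroke→J1
bond 1 stroke→J1
bond 2 stroke→J1
bond 3 stroke→J1
bond 4 stroke→I1

bond 0 stroke→J1  (Se1: effort source, stroke at far end)
bond 1 stroke→J1  (Se2: effort source, stroke at far end)
bond 3 stroke→J1  (C1 integral (e out))
bond 4 stroke→I1  (I1 integral (f out))
bond 2 stroke→J1  (common-f at J1 fixed by 4)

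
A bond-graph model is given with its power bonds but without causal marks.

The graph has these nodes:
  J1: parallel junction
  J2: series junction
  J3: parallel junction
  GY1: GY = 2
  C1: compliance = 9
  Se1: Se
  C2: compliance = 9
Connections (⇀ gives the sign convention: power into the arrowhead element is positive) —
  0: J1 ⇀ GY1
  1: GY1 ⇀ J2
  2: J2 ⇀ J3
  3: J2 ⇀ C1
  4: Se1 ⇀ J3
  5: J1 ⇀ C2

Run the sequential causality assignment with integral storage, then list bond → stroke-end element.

bond 0 →GY1
bond 1 →GY1
bond 2 →J2
bond 3 →J2
bond 4 →J3
bond 5 →J1

β4 stroke at J3  (Se1: effort source, stroke at far end)
β2 stroke at J2  (0-jn J3 has e-setter on 4)
β3 stroke at J2  (C1 outputs effort q/C1)
β1 stroke at GY1  (closing 1-jn rule on J2)
β0 stroke at GY1  (GY1 both-in/both-out from 1)
β5 stroke at J1  (closing 0-jn rule on J1)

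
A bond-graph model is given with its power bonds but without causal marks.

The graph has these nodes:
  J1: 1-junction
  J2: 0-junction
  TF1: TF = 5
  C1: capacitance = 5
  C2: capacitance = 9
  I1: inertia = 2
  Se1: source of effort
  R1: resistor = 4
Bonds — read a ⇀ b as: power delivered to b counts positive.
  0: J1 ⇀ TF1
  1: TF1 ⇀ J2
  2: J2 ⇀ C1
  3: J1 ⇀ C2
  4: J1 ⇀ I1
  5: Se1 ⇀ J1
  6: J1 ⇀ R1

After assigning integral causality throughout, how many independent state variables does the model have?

3  (C1, C2, I1 all integral)

b5 stroke at J1  (Se1 (Se) sets effort on bond)
b2 stroke at J2  (C1 outputs effort q/C1)
b1 stroke at TF1  (0-jn J2 has e-setter on 2)
b0 stroke at J1  (TF TF1: opposite of bond 1)
b3 stroke at J1  (C2 integral (e out))
b4 stroke at I1  (I1: I, integral causality)
b6 stroke at J1  (J1: bond 4 brought flow, rest push out)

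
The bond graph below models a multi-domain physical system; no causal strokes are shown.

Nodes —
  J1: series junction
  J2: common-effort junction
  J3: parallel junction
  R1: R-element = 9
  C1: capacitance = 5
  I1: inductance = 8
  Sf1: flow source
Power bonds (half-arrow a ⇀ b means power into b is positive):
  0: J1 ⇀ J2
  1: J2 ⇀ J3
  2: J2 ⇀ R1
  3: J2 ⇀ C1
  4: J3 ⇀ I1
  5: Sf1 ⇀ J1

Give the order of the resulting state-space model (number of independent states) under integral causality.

b5 →Sf1  (Sf1: flow source, stroke at near end)
b0 →J1  (common-f at J1 fixed by 5)
b3 →J2  (C1: C, integral causality)
b1 →J3  (J2: bond 3 brought effort, rest push out)
b2 →R1  (common-e at J2 fixed by 3)
b4 →I1  (J3: bond 1 brought effort, rest push out)

2  (C1, I1 all integral)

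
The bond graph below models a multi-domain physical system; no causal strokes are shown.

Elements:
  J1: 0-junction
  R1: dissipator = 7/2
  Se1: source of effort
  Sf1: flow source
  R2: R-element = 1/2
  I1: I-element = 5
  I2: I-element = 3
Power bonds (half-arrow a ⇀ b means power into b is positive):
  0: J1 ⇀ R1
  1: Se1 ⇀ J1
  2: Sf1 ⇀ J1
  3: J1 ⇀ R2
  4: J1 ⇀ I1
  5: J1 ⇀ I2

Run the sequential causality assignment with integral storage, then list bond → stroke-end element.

#1 stroke at J1  (Se1: effort source, stroke at far end)
#2 stroke at Sf1  (source Sf1 imposes f)
#0 stroke at R1  (common-e at J1 fixed by 1)
#3 stroke at R2  (0-jn J1 has e-setter on 1)
#4 stroke at I1  (J1 effort already set via bond 1)
#5 stroke at I2  (J1: bond 1 brought effort, rest push out)

#0 stroke→R1
#1 stroke→J1
#2 stroke→Sf1
#3 stroke→R2
#4 stroke→I1
#5 stroke→I2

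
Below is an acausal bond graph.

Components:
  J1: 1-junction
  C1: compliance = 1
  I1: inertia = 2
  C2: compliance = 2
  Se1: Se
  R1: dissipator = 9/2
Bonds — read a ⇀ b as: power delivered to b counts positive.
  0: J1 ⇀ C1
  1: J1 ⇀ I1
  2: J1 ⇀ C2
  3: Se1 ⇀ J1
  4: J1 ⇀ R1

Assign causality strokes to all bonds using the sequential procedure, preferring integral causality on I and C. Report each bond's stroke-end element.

bond 3 stroke at J1  (Se1: effort source, stroke at far end)
bond 0 stroke at J1  (prefer integral on C1)
bond 1 stroke at I1  (I1 integral (f out))
bond 2 stroke at J1  (J1: bond 1 brought flow, rest push out)
bond 4 stroke at J1  (J1: bond 1 brought flow, rest push out)

b0 stroke at J1
b1 stroke at I1
b2 stroke at J1
b3 stroke at J1
b4 stroke at J1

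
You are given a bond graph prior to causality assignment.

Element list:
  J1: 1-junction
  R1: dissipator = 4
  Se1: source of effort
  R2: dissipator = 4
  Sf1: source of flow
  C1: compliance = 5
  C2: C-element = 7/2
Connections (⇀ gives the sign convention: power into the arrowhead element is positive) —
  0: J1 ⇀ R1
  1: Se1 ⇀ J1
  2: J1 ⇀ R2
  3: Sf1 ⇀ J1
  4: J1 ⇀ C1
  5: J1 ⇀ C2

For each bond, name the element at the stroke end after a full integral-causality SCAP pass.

#1 |J1  (Se1: effort source, stroke at far end)
#3 |Sf1  (Sf1 fixes flow; stroke at Sf1)
#0 |J1  (1-jn J1 has f-setter on 3)
#2 |J1  (1-jn J1 has f-setter on 3)
#4 |J1  (common-f at J1 fixed by 3)
#5 |J1  (J1 flow already set via bond 3)

#0 stroke at J1
#1 stroke at J1
#2 stroke at J1
#3 stroke at Sf1
#4 stroke at J1
#5 stroke at J1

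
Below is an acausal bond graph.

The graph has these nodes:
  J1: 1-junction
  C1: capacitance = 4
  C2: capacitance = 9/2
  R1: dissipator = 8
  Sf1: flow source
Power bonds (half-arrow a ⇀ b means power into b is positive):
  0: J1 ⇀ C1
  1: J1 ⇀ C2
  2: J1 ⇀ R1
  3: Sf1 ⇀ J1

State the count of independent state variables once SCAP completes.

b3 stroke→Sf1  (Sf1: flow source, stroke at near end)
b0 stroke→J1  (1-jn J1 has f-setter on 3)
b1 stroke→J1  (J1: bond 3 brought flow, rest push out)
b2 stroke→J1  (common-f at J1 fixed by 3)

2  (C1, C2 all integral)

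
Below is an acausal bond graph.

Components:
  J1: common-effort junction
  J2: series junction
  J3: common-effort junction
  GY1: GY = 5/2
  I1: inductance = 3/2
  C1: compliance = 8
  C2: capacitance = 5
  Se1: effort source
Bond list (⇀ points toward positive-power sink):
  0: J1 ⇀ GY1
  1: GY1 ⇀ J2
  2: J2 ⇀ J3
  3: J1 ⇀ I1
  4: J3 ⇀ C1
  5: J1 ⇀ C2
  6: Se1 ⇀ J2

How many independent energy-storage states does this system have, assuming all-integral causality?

b6 stroke at J2  (Se1 (Se) sets effort on bond)
b3 stroke at I1  (I1 outputs flow p/I1)
b4 stroke at J3  (C1 outputs effort q/C1)
b2 stroke at J2  (0-jn J3 has e-setter on 4)
b1 stroke at GY1  (J2: last free bond brings flow in)
b0 stroke at GY1  (through GY1, causality inverts; strokes same side of GY1)
b5 stroke at J1  (J1: last free bond brings effort in)

3  (C1, C2, I1 all integral)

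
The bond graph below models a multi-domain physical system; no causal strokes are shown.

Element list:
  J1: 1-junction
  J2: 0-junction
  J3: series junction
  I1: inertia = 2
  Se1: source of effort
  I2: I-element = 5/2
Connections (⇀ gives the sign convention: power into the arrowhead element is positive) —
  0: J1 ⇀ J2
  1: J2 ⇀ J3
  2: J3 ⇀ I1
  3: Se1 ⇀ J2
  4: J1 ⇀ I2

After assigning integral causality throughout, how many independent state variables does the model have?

2  (I1, I2 all integral)

b3 stroke at J2  (Se1: effort source, stroke at far end)
b0 stroke at J1  (J2: bond 3 brought effort, rest push out)
b1 stroke at J3  (J2: bond 3 brought effort, rest push out)
b2 stroke at I1  (only one flow-in slot at J3)
b4 stroke at I2  (only one flow-in slot at J1)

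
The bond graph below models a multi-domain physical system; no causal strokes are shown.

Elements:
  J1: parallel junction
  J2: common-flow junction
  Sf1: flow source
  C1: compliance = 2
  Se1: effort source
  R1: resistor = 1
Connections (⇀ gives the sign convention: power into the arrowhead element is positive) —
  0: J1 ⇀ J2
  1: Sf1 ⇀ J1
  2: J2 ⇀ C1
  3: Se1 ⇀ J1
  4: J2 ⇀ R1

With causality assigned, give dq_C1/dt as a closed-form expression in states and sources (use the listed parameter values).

bond 1 stroke→Sf1  (source Sf1 imposes f)
bond 3 stroke→J1  (Se1 fixes effort; stroke away)
bond 0 stroke→J2  (J1: bond 3 brought effort, rest push out)
bond 2 stroke→J2  (C1: C, integral causality)
bond 4 stroke→R1  (only one flow-in slot at J2)

dq_C1/dt = E_Se1 - q_C1/2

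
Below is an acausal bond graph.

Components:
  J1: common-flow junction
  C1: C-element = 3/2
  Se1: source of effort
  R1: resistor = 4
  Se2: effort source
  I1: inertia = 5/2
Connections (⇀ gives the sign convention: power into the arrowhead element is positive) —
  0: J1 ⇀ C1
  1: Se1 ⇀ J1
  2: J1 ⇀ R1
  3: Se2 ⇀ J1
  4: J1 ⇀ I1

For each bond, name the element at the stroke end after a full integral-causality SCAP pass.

β0 |J1
β1 |J1
β2 |J1
β3 |J1
β4 |I1

β1 |J1  (Se1: effort source, stroke at far end)
β3 |J1  (Se2 fixes effort; stroke away)
β0 |J1  (C1 integral (e out))
β4 |I1  (I1: I, integral causality)
β2 |J1  (J1 flow already set via bond 4)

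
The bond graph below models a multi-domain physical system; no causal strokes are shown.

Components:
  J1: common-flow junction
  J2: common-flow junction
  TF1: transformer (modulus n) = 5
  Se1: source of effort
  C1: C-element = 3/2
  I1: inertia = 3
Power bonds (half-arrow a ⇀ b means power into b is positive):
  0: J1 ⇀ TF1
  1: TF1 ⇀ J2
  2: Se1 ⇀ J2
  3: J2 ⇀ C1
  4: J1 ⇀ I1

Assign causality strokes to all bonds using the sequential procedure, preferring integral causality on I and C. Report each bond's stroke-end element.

b2 |J2  (Se1 (Se) sets effort on bond)
b3 |J2  (C1 outputs effort q/C1)
b1 |TF1  (closing 1-jn rule on J2)
b0 |J1  (TF TF1: opposite of bond 1)
b4 |I1  (only one flow-in slot at J1)

#0 |J1
#1 |TF1
#2 |J2
#3 |J2
#4 |I1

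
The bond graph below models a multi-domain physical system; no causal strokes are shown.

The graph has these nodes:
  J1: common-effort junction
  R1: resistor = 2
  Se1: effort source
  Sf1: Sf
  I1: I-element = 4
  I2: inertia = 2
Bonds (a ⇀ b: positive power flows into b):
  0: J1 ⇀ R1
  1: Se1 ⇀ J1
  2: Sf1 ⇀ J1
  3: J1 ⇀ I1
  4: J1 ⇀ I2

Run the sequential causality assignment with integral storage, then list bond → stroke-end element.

bond 1 →J1  (Se1 (Se) sets effort on bond)
bond 2 →Sf1  (Sf1 fixes flow; stroke at Sf1)
bond 0 →R1  (common-e at J1 fixed by 1)
bond 3 →I1  (J1: bond 1 brought effort, rest push out)
bond 4 →I2  (0-jn J1 has e-setter on 1)

#0 →R1
#1 →J1
#2 →Sf1
#3 →I1
#4 →I2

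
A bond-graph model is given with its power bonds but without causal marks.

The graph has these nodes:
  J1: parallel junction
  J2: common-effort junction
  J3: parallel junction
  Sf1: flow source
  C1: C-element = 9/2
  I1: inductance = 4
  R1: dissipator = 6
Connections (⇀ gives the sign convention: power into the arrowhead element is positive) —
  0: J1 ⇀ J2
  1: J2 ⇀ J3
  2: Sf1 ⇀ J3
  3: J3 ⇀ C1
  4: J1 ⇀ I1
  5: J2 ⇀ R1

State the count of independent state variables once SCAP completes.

2  (C1, I1 all integral)

#2 →Sf1  (Sf1 (Sf) sets flow on bond)
#3 →J3  (C1 integral (e out))
#1 →J2  (J3 effort already set via bond 3)
#0 →J1  (0-jn J2 has e-setter on 1)
#5 →R1  (J2 effort already set via bond 1)
#4 →I1  (J1: bond 0 brought effort, rest push out)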